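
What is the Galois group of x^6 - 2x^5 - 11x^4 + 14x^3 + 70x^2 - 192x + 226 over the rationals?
(S_3 x S_3) : C_2

The polynomial f is an irreducible sextic over Q, so G = Gal(f/Q) is one of the 16 transitive subgroups 6T1, ..., 6T16 of S_6. The discriminant of f is -997977239592192, which is not a perfect square, so G is not contained in A_6. The transitive groups of degree 6 not contained in A_6 are: C_6 (6T1, order 6), S_3 (6T2, order 6), D_6 (6T3, order 12), C_3 x S_3 (6T5, order 18), A_4 x C_2 (6T6, order 24), S_4 (6T8, order 24), S_3 x S_3 (6T9, order 36), S_4 x C_2 (6T11, order 48), (S_3 x S_3) : C_2 (6T13, order 72), PGL(2,5) (6T14, order 120), S_6 (6T16, order 720). By Dedekind's theorem, for a prime p not dividing disc(f) the degrees of the irreducible factors of f mod p form the cycle type of an element of G. Factoring f modulo the 26 such primes p <= 113 (skipping 2, 3, 37, 73, which divide the discriminant), each new pattern first appears at: mod 5: f = (x + 2)(x^2 + 2x + 3)(x^3 + 4x^2 + x + 1), pattern 3+2+1; mod 7: f = (x^2 + 4)(x^4 + 5x^3 + 6x^2 + x + 4), pattern 4+2; mod 17: f = (x^3 + 16x^2 + x + 9)(x^3 + 16x^2 + 4x + 10), pattern 3+3; mod 19: f = (x^2 + 7x + 9)(x^2 + 13x + 13)(x^2 + 16x + 12), pattern 2+2+2; mod 31: f = (x^6 + 29x^5 + 20x^4 + 14x^3 + 8x^2 + 25x + 9), pattern 6; mod 41: f = (x + 7)(x + 11)(x + 22)(x^3 + 40x^2 + 7x + 30), pattern 3+1+1+1; mod 53: f = (x + 3)(x + 52)(x^2 + 26)(x^2 + 49x + 27), pattern 2+2+1+1; mod 113: f = (x)(x + 19)(x + 28)(x + 65)(x^2 + 112x + 17), pattern 2+1+1+1+1. No other pattern occurs in this range, so the set of observed cycle types is {3+2+1, 4+2, 3+3, 2+2+2, 6, 3+1+1+1, 2+2+1+1, 2+1+1+1+1}. The candidates containing elements of all these cycle types are (S_3 x S_3) : C_2 (6T13) of order 72, S_6 (6T16) of order 720; the others are excluded. The observed types are precisely the cycle types that occur in (S_3 x S_3) : C_2 (6T13) (apart from the identity). Each of the other remaining candidates has further cycle types, and by the Chebotarev density theorem the matching factorization patterns would occur for a proportion of primes equal to their share of the group: S_6 (6T16) additionally contains elements of type 5+1, 4+1+1 (234 of its 720 elements, about 32% of primes). None of the 26 primes tested shows any such pattern (for each of these groups the chance of that is below 10^-4), which rules them out. Hence G = (S_3 x S_3) : C_2 (6T13), of order 72.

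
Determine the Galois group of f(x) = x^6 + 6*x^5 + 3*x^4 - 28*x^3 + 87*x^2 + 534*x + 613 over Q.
The polynomial f is an irreducible sextic over Q, so G = Gal(f/Q) is one of the 16 transitive subgroups 6T1, ..., 6T16 of S_6. The discriminant of f is -7629540176166912, which is not a perfect square, so G is not contained in A_6. The transitive groups of degree 6 not contained in A_6 are: C_6 (6T1, order 6), S_3 (6T2, order 6), D_6 (6T3, order 12), C_3 x S_3 (6T5, order 18), A_4 x C_2 (6T6, order 24), S_4 (6T8, order 24), S_3 x S_3 (6T9, order 36), S_4 x C_2 (6T11, order 48), (S_3 x S_3) : C_2 (6T13, order 72), PGL(2,5) (6T14, order 120), S_6 (6T16, order 720). By Dedekind's theorem, for a prime p not dividing disc(f) the degrees of the irreducible factors of f mod p form the cycle type of an element of G. Factoring f modulo the 37 such primes p <= 173 (skipping 2, 3, 19, which divide the discriminant), each new pattern first appears at: mod 5: f = (x^6 + x^5 + 3x^4 + 2x^3 + 2x^2 + 4x + 3), pattern 6; mod 7: f = (x^3 + 3x^2 + 2x + 2)(x^3 + 3x^2 + 6x + 2), pattern 3+3; mod 17: f = (x^2 + 6)(x^2 + 7x + 3)(x^2 + 16x + 1), pattern 2+2+2; mod 37: f = (x + 2)(x + 5)(x + 14)(x + 28)(x + 33)(x + 35), pattern 1+1+1+1+1+1. No other pattern occurs in this range, so the set of observed cycle types is {6, 3+3, 2+2+2, 1+1+1+1+1+1}. The candidates containing elements of all these cycle types are C_6 (6T1) of order 6, D_6 (6T3) of order 12, C_3 x S_3 (6T5) of order 18, A_4 x C_2 (6T6) of order 24, S_3 x S_3 (6T9) of order 36, S_4 x C_2 (6T11) of order 48, (S_3 x S_3) : C_2 (6T13) of order 72, PGL(2,5) (6T14) of order 120, S_6 (6T16) of order 720; the others are excluded. The observed types are precisely the cycle types that occur in C_6 (6T1). Each of the other remaining candidates has further cycle types, and by the Chebotarev density theorem the matching factorization patterns would occur for a proportion of primes equal to their share of the group: D_6 (6T3) additionally contains elements of type 2+2+1+1 (3 of its 12 elements, about 25% of primes); C_3 x S_3 (6T5) additionally contains elements of type 3+1+1+1 (4 of its 18 elements, about 22% of primes); A_4 x C_2 (6T6) additionally contains elements of type 2+2+1+1, 2+1+1+1+1 (6 of its 24 elements, about 25% of primes); S_3 x S_3 (6T9) additionally contains elements of type 3+1+1+1, 2+2+1+1 (13 of its 36 elements, about 36% of primes); S_4 x C_2 (6T11) additionally contains elements of type 4+2, 4+1+1, 2+2+1+1, 2+1+1+1+1 (24 of its 48 elements, about 50% of primes); (S_3 x S_3) : C_2 (6T13) additionally contains elements of type 4+2, 3+2+1, 3+1+1+1, 2+2+1+1, 2+1+1+1+1 (49 of its 72 elements, about 68% of primes); PGL(2,5) (6T14) additionally contains elements of type 5+1, 4+1+1, 2+2+1+1 (69 of its 120 elements, about 58% of primes); S_6 (6T16) additionally contains elements of type 5+1, 4+2, 4+1+1, 3+2+1, 3+1+1+1, 2+2+1+1, 2+1+1+1+1 (544 of its 720 elements, about 76% of primes). None of the 37 primes tested shows any such pattern (for each of these groups the chance of that is below 10^-4), which rules them out. Hence G = C_6 (6T1), of order 6.

C_6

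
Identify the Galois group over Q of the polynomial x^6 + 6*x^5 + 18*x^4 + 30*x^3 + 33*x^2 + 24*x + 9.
6T14: PGL(2,5)

The polynomial f is an irreducible sextic over Q, so G = Gal(f/Q) is one of the 16 transitive subgroups 6T1, ..., 6T16 of S_6. The discriminant of f is -16003008, which is not a perfect square, so G is not contained in A_6. The transitive groups of degree 6 not contained in A_6 are: C_6 (6T1, order 6), S_3 (6T2, order 6), D_6 (6T3, order 12), C_3 x S_3 (6T5, order 18), A_4 x C_2 (6T6, order 24), S_4 (6T8, order 24), S_3 x S_3 (6T9, order 36), S_4 x C_2 (6T11, order 48), (S_3 x S_3) : C_2 (6T13, order 72), PGL(2,5) (6T14, order 120), S_6 (6T16, order 720). By Dedekind's theorem, for a prime p not dividing disc(f) the degrees of the irreducible factors of f mod p form the cycle type of an element of G. Factoring f modulo the 21 such primes p <= 89 (skipping 2, 3, 7, which divide the discriminant), each new pattern first appears at: mod 5: f = (x^6 + x^5 + 3x^4 + 3x^2 + 4x + 4), pattern 6; mod 11: f = (x + 10)(x^5 + 7x^4 + 3x^3 + 2), pattern 5+1; mod 13: f = (x + 2)(x + 6)(x^4 + 11x^3 + 9x^2 + 8x + 4), pattern 4+1+1; mod 23: f = (x + 4)(x + 8)(x^2 + 7x + 8)(x^2 + 10x + 3), pattern 2+2+1+1; mod 43: f = (x^3 + 22x^2 + 20x + 21)(x^3 + 27x^2 + 6x + 25), pattern 3+3; mod 61: f = (x^2 + 34x + 5)(x^2 + 45x + 56)(x^2 + 49x + 46), pattern 2+2+2. No other pattern occurs in this range, so the set of observed cycle types is {6, 5+1, 4+1+1, 2+2+1+1, 3+3, 2+2+2}. The candidates containing elements of all these cycle types are PGL(2,5) (6T14) of order 120, S_6 (6T16) of order 720; the others are excluded. The observed types are precisely the cycle types that occur in PGL(2,5) (6T14) (apart from the identity). Each of the other remaining candidates has further cycle types, and by the Chebotarev density theorem the matching factorization patterns would occur for a proportion of primes equal to their share of the group: S_6 (6T16) additionally contains elements of type 4+2, 3+2+1, 3+1+1+1, 2+1+1+1+1 (265 of its 720 elements, about 37% of primes). None of the 21 primes tested shows any such pattern (for each of these groups the chance of that is below 10^-4), which rules them out. Hence G = PGL(2,5) (6T14), of order 120.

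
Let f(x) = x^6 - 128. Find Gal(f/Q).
The polynomial f is an irreducible sextic over Q, so G = Gal(f/Q) is one of the 16 transitive subgroups 6T1, ..., 6T16 of S_6. The discriminant of f is 1603087953297408, which is not a perfect square, so G is not contained in A_6. The transitive groups of degree 6 not contained in A_6 are: C_6 (6T1, order 6), S_3 (6T2, order 6), D_6 (6T3, order 12), C_3 x S_3 (6T5, order 18), A_4 x C_2 (6T6, order 24), S_4 (6T8, order 24), S_3 x S_3 (6T9, order 36), S_4 x C_2 (6T11, order 48), (S_3 x S_3) : C_2 (6T13, order 72), PGL(2,5) (6T14, order 120), S_6 (6T16, order 720). By Dedekind's theorem, for a prime p not dividing disc(f) the degrees of the irreducible factors of f mod p form the cycle type of an element of G. Factoring f modulo the 79 such primes p <= 419 (skipping 2, 3, which divide the discriminant), each new pattern first appears at: mod 5: f = (x^2 + 3)(x^2 + 2x + 3)(x^2 + 3x + 3), pattern 2+2+2; mod 7: f = (x^3 + 3)(x^3 + 4), pattern 3+3; mod 13: f = (x^6 + 2), pattern 6; mod 17: f = (x + 7)(x + 10)(x^2 + 7x + 15)(x^2 + 10x + 15), pattern 2+2+1+1; mod 31: f = (x + 4)(x + 7)(x + 11)(x + 20)(x + 24)(x + 27), pattern 1+1+1+1+1+1. No other pattern occurs in this range, so the set of observed cycle types is {2+2+2, 3+3, 6, 2+2+1+1, 1+1+1+1+1+1}. The candidates containing elements of all these cycle types are D_6 (6T3) of order 12, A_4 x C_2 (6T6) of order 24, S_3 x S_3 (6T9) of order 36, S_4 x C_2 (6T11) of order 48, (S_3 x S_3) : C_2 (6T13) of order 72, PGL(2,5) (6T14) of order 120, S_6 (6T16) of order 720; the others are excluded. The observed types are precisely the cycle types that occur in D_6 (6T3). Each of the other remaining candidates has further cycle types, and by the Chebotarev density theorem the matching factorization patterns would occur for a proportion of primes equal to their share of the group: A_4 x C_2 (6T6) additionally contains elements of type 2+1+1+1+1 (3 of its 24 elements, about 12% of primes); S_3 x S_3 (6T9) additionally contains elements of type 3+1+1+1 (4 of its 36 elements, about 11% of primes); S_4 x C_2 (6T11) additionally contains elements of type 4+2, 4+1+1, 2+1+1+1+1 (15 of its 48 elements, about 31% of primes); (S_3 x S_3) : C_2 (6T13) additionally contains elements of type 4+2, 3+2+1, 3+1+1+1, 2+1+1+1+1 (40 of its 72 elements, about 56% of primes); PGL(2,5) (6T14) additionally contains elements of type 5+1, 4+1+1 (54 of its 120 elements, about 45% of primes); S_6 (6T16) additionally contains elements of type 5+1, 4+2, 4+1+1, 3+2+1, 3+1+1+1, 2+1+1+1+1 (499 of its 720 elements, about 69% of primes). None of the 79 primes tested shows any such pattern (for each of these groups the chance of that is below 10^-4), which rules them out. Hence G = D_6 (6T3), of order 12.

D_6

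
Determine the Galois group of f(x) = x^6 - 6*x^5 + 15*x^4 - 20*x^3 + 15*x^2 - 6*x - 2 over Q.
D_6 (order 12)

The polynomial f is an irreducible sextic over Q, so G = Gal(f/Q) is one of the 16 transitive subgroups 6T1, ..., 6T16 of S_6. The discriminant of f is 11337408, which is not a perfect square, so G is not contained in A_6. The transitive groups of degree 6 not contained in A_6 are: C_6 (6T1, order 6), S_3 (6T2, order 6), D_6 (6T3, order 12), C_3 x S_3 (6T5, order 18), A_4 x C_2 (6T6, order 24), S_4 (6T8, order 24), S_3 x S_3 (6T9, order 36), S_4 x C_2 (6T11, order 48), (S_3 x S_3) : C_2 (6T13, order 72), PGL(2,5) (6T14, order 120), S_6 (6T16, order 720). By Dedekind's theorem, for a prime p not dividing disc(f) the degrees of the irreducible factors of f mod p form the cycle type of an element of G. Factoring f modulo the 79 such primes p <= 419 (skipping 2, 3, which divide the discriminant), each new pattern first appears at: mod 5: f = (x^2 + 2)(x^2 + x + 1)(x^2 + 3x + 4), pattern 2+2+2; mod 7: f = (x^6 + x^5 + x^4 + x^3 + x^2 + x + 5), pattern 6; mod 11: f = (x + 2)(x + 7)(x^2 + x + 7)(x^2 + 6x + 2), pattern 2+2+1+1; mod 13: f = (x^3 + 10x^2 + 3x + 3)(x^3 + 10x^2 + 3x + 8), pattern 3+3; mod 61: f = (x + 1)(x + 25)(x + 27)(x + 32)(x + 34)(x + 58), pattern 1+1+1+1+1+1. No other pattern occurs in this range, so the set of observed cycle types is {2+2+2, 6, 2+2+1+1, 3+3, 1+1+1+1+1+1}. The candidates containing elements of all these cycle types are D_6 (6T3) of order 12, A_4 x C_2 (6T6) of order 24, S_3 x S_3 (6T9) of order 36, S_4 x C_2 (6T11) of order 48, (S_3 x S_3) : C_2 (6T13) of order 72, PGL(2,5) (6T14) of order 120, S_6 (6T16) of order 720; the others are excluded. The observed types are precisely the cycle types that occur in D_6 (6T3). Each of the other remaining candidates has further cycle types, and by the Chebotarev density theorem the matching factorization patterns would occur for a proportion of primes equal to their share of the group: A_4 x C_2 (6T6) additionally contains elements of type 2+1+1+1+1 (3 of its 24 elements, about 12% of primes); S_3 x S_3 (6T9) additionally contains elements of type 3+1+1+1 (4 of its 36 elements, about 11% of primes); S_4 x C_2 (6T11) additionally contains elements of type 4+2, 4+1+1, 2+1+1+1+1 (15 of its 48 elements, about 31% of primes); (S_3 x S_3) : C_2 (6T13) additionally contains elements of type 4+2, 3+2+1, 3+1+1+1, 2+1+1+1+1 (40 of its 72 elements, about 56% of primes); PGL(2,5) (6T14) additionally contains elements of type 5+1, 4+1+1 (54 of its 120 elements, about 45% of primes); S_6 (6T16) additionally contains elements of type 5+1, 4+2, 4+1+1, 3+2+1, 3+1+1+1, 2+1+1+1+1 (499 of its 720 elements, about 69% of primes). None of the 79 primes tested shows any such pattern (for each of these groups the chance of that is below 10^-4), which rules them out. Hence G = D_6 (6T3), of order 12.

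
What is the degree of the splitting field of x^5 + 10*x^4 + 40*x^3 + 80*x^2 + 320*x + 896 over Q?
20

The degree of the splitting field over Q equals the order of the Galois group, so first determine the group. The polynomial f is an irreducible quintic over Q, so G = Gal(f/Q) is a transitive subgroup of S_5: one of C_5 (5T1, order 5), D_5 (5T2, order 10), F_20 (5T3, order 20), A_5 (5T4, order 60) or S_5 (5T5, order 120). The discriminant of f is 271790899200000, which is not a perfect square, so G is not contained in A_5. The transitive groups of degree 5 not contained in A_5 are: F_20 (5T3, order 20), S_5 (5T5, order 120). By Dedekind's theorem, for a prime p not dividing disc(f) the degrees of the irreducible factors of f mod p form the cycle type of an element of G. Factoring f modulo the 18 such primes p <= 73 (skipping 2, 3, 5, which divide the discriminant), each new pattern first appears at: mod 7: f = (x)(x^4 + 3x^3 + 5x^2 + 3x + 5), pattern 4+1; mod 11: f = (x + 3)(x^2 + 8x + 8)(x^2 + 10x + 8), pattern 2+2+1; mod 19: f = (x^5 + 10x^4 + 2x^3 + 4x^2 + 16x + 3), pattern 5. No other pattern occurs in this range, so the set of observed cycle types is {4+1, 2+2+1, 5}. The candidates containing elements of all these cycle types are F_20 (5T3) of order 20, S_5 (5T5) of order 120; the others are excluded. The observed types are precisely the cycle types that occur in F_20 (5T3) (apart from the identity). Each of the other remaining candidates has further cycle types, and by the Chebotarev density theorem the matching factorization patterns would occur for a proportion of primes equal to their share of the group: S_5 (5T5) additionally contains elements of type 3+2, 3+1+1, 2+1+1+1 (50 of its 120 elements, about 42% of primes). None of the 18 primes tested shows any such pattern (for each of these groups the chance of that is below 10^-4), which rules them out. Hence G = F_20 (5T3), of order 20. The Galois group F_20 (5T3) has order 20, so the splitting field has degree 20 over Q.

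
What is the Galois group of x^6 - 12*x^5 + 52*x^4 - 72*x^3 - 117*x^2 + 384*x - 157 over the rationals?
The polynomial f is an irreducible sextic over Q, so G = Gal(f/Q) is one of the 16 transitive subgroups 6T1, ..., 6T16 of S_6. The discriminant of f is 51513463034944 = 7177288^2, a perfect square, so G is contained in A_6. The transitive groups of degree 6 contained in A_6 are: A_4 (6T4, order 12), S_4 (6T7, order 24), (C_3 x C_3) : C_4 (6T10, order 36), PSL(2,5) (6T12, order 60), A_6 (6T15, order 360). By Dedekind's theorem, for a prime p not dividing disc(f) the degrees of the irreducible factors of f mod p form the cycle type of an element of G. Factoring f modulo the 79 such primes p <= 421 (skipping 2, 19, 23, which divide the discriminant), each new pattern first appears at: mod 3: f = (x^3 + x^2 + x + 2)(x^3 + 2x^2 + x + 1), pattern 3+3; mod 5: f = (x^2 + 4x + 2)(x^4 + 4x^3 + 4x^2 + 4x + 4), pattern 4+2; mod 43: f = (x + 3)(x + 33)(x^2 + 13x + 27)(x^2 + 25x + 39), pattern 2+2+1+1; mod 223: f = (x + 46)(x + 48)(x + 80)(x + 86)(x + 195)(x + 202), pattern 1+1+1+1+1+1. No other pattern occurs in this range, so the set of observed cycle types is {3+3, 4+2, 2+2+1+1, 1+1+1+1+1+1}. The candidates containing elements of all these cycle types are S_4 (6T7) of order 24, (C_3 x C_3) : C_4 (6T10) of order 36, A_6 (6T15) of order 360; the others are excluded. The observed types are precisely the cycle types that occur in S_4 (6T7). Each of the other remaining candidates has further cycle types, and by the Chebotarev density theorem the matching factorization patterns would occur for a proportion of primes equal to their share of the group: (C_3 x C_3) : C_4 (6T10) additionally contains elements of type 3+1+1+1 (4 of its 36 elements, about 11% of primes); A_6 (6T15) additionally contains elements of type 5+1, 3+1+1+1 (184 of its 360 elements, about 51% of primes). None of the 79 primes tested shows any such pattern (for each of these groups the chance of that is below 10^-4), which rules them out. Hence G = S_4 (6T7), of order 24.

S_4 (order 24)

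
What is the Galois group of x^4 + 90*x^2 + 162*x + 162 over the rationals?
S_4 (order 24)

The polynomial is an irreducible quartic over Q and its discriminant is 103915847376, which is not a perfect square, so the Galois group is not contained in A_4. The resolvent cubic y^3 - 90*y^2 - 648*y + 32076 is irreducible over Q. An irreducible resolvent with non-square discriminant gives S_4.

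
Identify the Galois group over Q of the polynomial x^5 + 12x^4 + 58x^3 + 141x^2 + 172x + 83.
The polynomial f is an irreducible quintic over Q, so G = Gal(f/Q) is a transitive subgroup of S_5: one of C_5 (5T1, order 5), D_5 (5T2, order 10), F_20 (5T3, order 20), A_5 (5T4, order 60) or S_5 (5T5, order 120). The discriminant of f is 2209 = 47^2, a perfect square, so G is contained in A_5. The transitive groups of degree 5 contained in A_5 are: C_5 (5T1, order 5), D_5 (5T2, order 10), A_5 (5T4, order 60). By Dedekind's theorem, for a prime p not dividing disc(f) the degrees of the irreducible factors of f mod p form the cycle type of an element of G. Factoring f modulo the 23 such primes p <= 89 (skipping 47, which divides the discriminant), each new pattern first appears at: mod 2: f = (x^5 + x^2 + 1), pattern 5; mod 5: f = (x + 1)(x^2 + 2x + 3)(x^2 + 4x + 1), pattern 2+2+1; mod 83: f = (x)(x + 56)(x + 62)(x + 70)(x + 73), pattern 1+1+1+1+1. No other pattern occurs in this range, so the set of observed cycle types is {5, 2+2+1, 1+1+1+1+1}. The candidates containing elements of all these cycle types are D_5 (5T2) of order 10, A_5 (5T4) of order 60; the others are excluded. The observed types are precisely the cycle types that occur in D_5 (5T2). Each of the other remaining candidates has further cycle types, and by the Chebotarev density theorem the matching factorization patterns would occur for a proportion of primes equal to their share of the group: A_5 (5T4) additionally contains elements of type 3+1+1 (20 of its 60 elements, about 33% of primes). None of the 23 primes tested shows any such pattern (for each of these groups the chance of that is below 10^-4), which rules them out. Hence G = D_5 (5T2), of order 10.

D_5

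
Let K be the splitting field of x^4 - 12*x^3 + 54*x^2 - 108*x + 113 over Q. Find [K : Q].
The degree of the splitting field over Q equals the order of the Galois group, so first determine the group. The polynomial is an irreducible quartic over Q and its discriminant is 8388608, which is not a perfect square, so the Galois group is not contained in A_4. The resolvent cubic y^3 - 54*y^2 + 844*y - 3528 has exactly one rational root, so the Galois group is C_4 or D_4. The quartic remains irreducible over Q(sqrt(disc)), so the group is D_4. The Galois group D_4 (4T3) has order 8, so the splitting field has degree 8 over Q.

8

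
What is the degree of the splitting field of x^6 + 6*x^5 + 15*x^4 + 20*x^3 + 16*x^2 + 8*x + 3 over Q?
48

The degree of the splitting field over Q equals the order of the Galois group, so first determine the group. The polynomial f is an irreducible sextic over Q, so G = Gal(f/Q) is one of the 16 transitive subgroups 6T1, ..., 6T16 of S_6. The discriminant of f is -61504, which is not a perfect square, so G is not contained in A_6. The transitive groups of degree 6 not contained in A_6 are: C_6 (6T1, order 6), S_3 (6T2, order 6), D_6 (6T3, order 12), C_3 x S_3 (6T5, order 18), A_4 x C_2 (6T6, order 24), S_4 (6T8, order 24), S_3 x S_3 (6T9, order 36), S_4 x C_2 (6T11, order 48), (S_3 x S_3) : C_2 (6T13, order 72), PGL(2,5) (6T14, order 120), S_6 (6T16, order 720). By Dedekind's theorem, for a prime p not dividing disc(f) the degrees of the irreducible factors of f mod p form the cycle type of an element of G. Factoring f modulo the 17 such primes p <= 67 (skipping 2, 31, which divide the discriminant), each new pattern first appears at: mod 3: f = (x)(x + 2)(x^4 + x^3 + x^2 + 1), pattern 4+1+1; mod 5: f = (x^3 + 4x + 2)(x^3 + x^2 + x + 4), pattern 3+3; mod 7: f = (x^6 + 6x^5 + x^4 + 6x^3 + 2x^2 + x + 3), pattern 6; mod 11: f = (x^2 + x + 7)(x^2 + 2x + 10)(x^2 + 3x + 9), pattern 2+2+2; mod 13: f = (x^2 + 2x + 7)(x^4 + 4x^3 + 5x + 6), pattern 4+2; mod 37: f = (x + 6)(x + 33)(x^2 + 11x + 26)(x^2 + 30x + 8), pattern 2+2+1+1; mod 47: f = (x + 6)(x + 10)(x + 39)(x + 43)(x^2 + 2x + 13), pattern 2+1+1+1+1. No other pattern occurs in this range, so the set of observed cycle types is {4+1+1, 3+3, 6, 2+2+2, 4+2, 2+2+1+1, 2+1+1+1+1}. The candidates containing elements of all these cycle types are S_4 x C_2 (6T11) of order 48, S_6 (6T16) of order 720; the others are excluded. The observed types are precisely the cycle types that occur in S_4 x C_2 (6T11) (apart from the identity). Each of the other remaining candidates has further cycle types, and by the Chebotarev density theorem the matching factorization patterns would occur for a proportion of primes equal to their share of the group: S_6 (6T16) additionally contains elements of type 5+1, 3+2+1, 3+1+1+1 (304 of its 720 elements, about 42% of primes). None of the 17 primes tested shows any such pattern (for each of these groups the chance of that is below 10^-4), which rules them out. Hence G = S_4 x C_2 (6T11), of order 48. The Galois group S_4 x C_2 (6T11) has order 48, so the splitting field has degree 48 over Q.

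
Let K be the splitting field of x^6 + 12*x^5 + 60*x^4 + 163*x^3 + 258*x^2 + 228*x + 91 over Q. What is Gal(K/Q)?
The polynomial f is an irreducible sextic over Q, so G = Gal(f/Q) is one of the 16 transitive subgroups 6T1, ..., 6T16 of S_6. The discriminant of f is -177147, which is not a perfect square, so G is not contained in A_6. The transitive groups of degree 6 not contained in A_6 are: C_6 (6T1, order 6), S_3 (6T2, order 6), D_6 (6T3, order 12), C_3 x S_3 (6T5, order 18), A_4 x C_2 (6T6, order 24), S_4 (6T8, order 24), S_3 x S_3 (6T9, order 36), S_4 x C_2 (6T11, order 48), (S_3 x S_3) : C_2 (6T13, order 72), PGL(2,5) (6T14, order 120), S_6 (6T16, order 720). By Dedekind's theorem, for a prime p not dividing disc(f) the degrees of the irreducible factors of f mod p form the cycle type of an element of G. Factoring f modulo the 33 such primes p <= 139 (skipping 3, which divides the discriminant), each new pattern first appears at: mod 2: f = (x^6 + x^3 + 1), pattern 6; mod 7: f = (x)(x + 1)(x + 5)(x^3 + 6x^2 + 5x + 5), pattern 3+1+1+1; mod 17: f = (x^2 + 3)(x^2 + 3x + 9)(x^2 + 9x + 4), pattern 2+2+2; mod 19: f = (x^3 + 6x^2 + 12x + 2)(x^3 + 6x^2 + 12x + 17), pattern 3+3; mod 73: f = (x + 44)(x + 45)(x + 46)(x + 53)(x + 54)(x + 62), pattern 1+1+1+1+1+1. No other pattern occurs in this range, so the set of observed cycle types is {6, 3+1+1+1, 2+2+2, 3+3, 1+1+1+1+1+1}. The candidates containing elements of all these cycle types are C_3 x S_3 (6T5) of order 18, S_3 x S_3 (6T9) of order 36, (S_3 x S_3) : C_2 (6T13) of order 72, S_6 (6T16) of order 720; the others are excluded. The observed types are precisely the cycle types that occur in C_3 x S_3 (6T5). Each of the other remaining candidates has further cycle types, and by the Chebotarev density theorem the matching factorization patterns would occur for a proportion of primes equal to their share of the group: S_3 x S_3 (6T9) additionally contains elements of type 2+2+1+1 (9 of its 36 elements, about 25% of primes); (S_3 x S_3) : C_2 (6T13) additionally contains elements of type 4+2, 3+2+1, 2+2+1+1, 2+1+1+1+1 (45 of its 72 elements, about 62% of primes); S_6 (6T16) additionally contains elements of type 5+1, 4+2, 4+1+1, 3+2+1, 2+2+1+1, 2+1+1+1+1 (504 of its 720 elements, about 70% of primes). None of the 33 primes tested shows any such pattern (for each of these groups the chance of that is below 10^-4), which rules them out. Hence G = C_3 x S_3 (6T5), of order 18.

C_3 x S_3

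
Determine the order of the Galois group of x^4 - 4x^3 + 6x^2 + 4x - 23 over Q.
24

The degree of the splitting field over Q equals the order of the Galois group, so first determine the group. The polynomial is an irreducible quartic over Q and its discriminant is -1159168, which is not a perfect square, so the Galois group is not contained in A_4. The resolvent cubic y^3 - 6*y^2 + 76*y - 200 is irreducible over Q. An irreducible resolvent with non-square discriminant gives S_4. The Galois group S_4 (4T5) has order 24, so the splitting field has degree 24 over Q.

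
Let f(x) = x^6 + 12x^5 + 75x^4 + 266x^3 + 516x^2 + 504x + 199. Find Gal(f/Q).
The polynomial f is an irreducible sextic over Q, so G = Gal(f/Q) is one of the 16 transitive subgroups 6T1, ..., 6T16 of S_6. The discriminant of f is -5217636731328, which is not a perfect square, so G is not contained in A_6. The transitive groups of degree 6 not contained in A_6 are: C_6 (6T1, order 6), S_3 (6T2, order 6), D_6 (6T3, order 12), C_3 x S_3 (6T5, order 18), A_4 x C_2 (6T6, order 24), S_4 (6T8, order 24), S_3 x S_3 (6T9, order 36), S_4 x C_2 (6T11, order 48), (S_3 x S_3) : C_2 (6T13, order 72), PGL(2,5) (6T14, order 120), S_6 (6T16, order 720). By Dedekind's theorem, for a prime p not dividing disc(f) the degrees of the irreducible factors of f mod p form the cycle type of an element of G. Factoring f modulo the 21 such primes p <= 89 (skipping 2, 3, 7, which divide the discriminant), each new pattern first appears at: mod 5: f = (x^6 + 2x^5 + x^3 + x^2 + 4x + 4), pattern 6; mod 11: f = (x + 10)(x^5 + 2x^4 + 2x^2 + x + 10), pattern 5+1; mod 13: f = (x + 10)(x + 12)(x^4 + 3x^3 + 6x^2 + 8x + 10), pattern 4+1+1; mod 23: f = (x + 12)(x + 14)(x^2 + 10x + 14)(x^2 + 22x + 14), pattern 2+2+1+1; mod 43: f = (x^3 + x^2 + 23x + 16)(x^3 + 11x^2 + 41x + 42), pattern 3+3; mod 61: f = (x^2 + 25x + 25)(x^2 + 49x + 30)(x^2 + 60x + 28), pattern 2+2+2. No other pattern occurs in this range, so the set of observed cycle types is {6, 5+1, 4+1+1, 2+2+1+1, 3+3, 2+2+2}. The candidates containing elements of all these cycle types are PGL(2,5) (6T14) of order 120, S_6 (6T16) of order 720; the others are excluded. The observed types are precisely the cycle types that occur in PGL(2,5) (6T14) (apart from the identity). Each of the other remaining candidates has further cycle types, and by the Chebotarev density theorem the matching factorization patterns would occur for a proportion of primes equal to their share of the group: S_6 (6T16) additionally contains elements of type 4+2, 3+2+1, 3+1+1+1, 2+1+1+1+1 (265 of its 720 elements, about 37% of primes). None of the 21 primes tested shows any such pattern (for each of these groups the chance of that is below 10^-4), which rules them out. Hence G = PGL(2,5) (6T14), of order 120.

PGL(2,5) (order 120)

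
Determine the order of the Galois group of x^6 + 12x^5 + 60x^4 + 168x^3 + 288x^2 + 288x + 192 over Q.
6

The degree of the splitting field over Q equals the order of the Galois group, so first determine the group. The polynomial f is an irreducible sextic over Q, so G = Gal(f/Q) is one of the 16 transitive subgroups 6T1, ..., 6T16 of S_6. The discriminant of f is -21134460321792, which is not a perfect square, so G is not contained in A_6. The transitive groups of degree 6 not contained in A_6 are: C_6 (6T1, order 6), S_3 (6T2, order 6), D_6 (6T3, order 12), C_3 x S_3 (6T5, order 18), A_4 x C_2 (6T6, order 24), S_4 (6T8, order 24), S_3 x S_3 (6T9, order 36), S_4 x C_2 (6T11, order 48), (S_3 x S_3) : C_2 (6T13, order 72), PGL(2,5) (6T14, order 120), S_6 (6T16, order 720). By Dedekind's theorem, for a prime p not dividing disc(f) the degrees of the irreducible factors of f mod p form the cycle type of an element of G. Factoring f modulo the 37 such primes p <= 167 (skipping 2, 3, which divide the discriminant), each new pattern first appears at: mod 5: f = (x^6 + 2x^5 + 3x^3 + 3x^2 + 3x + 2), pattern 6; mod 7: f = (x^3 + 6x^2 + 5x + 4)(x^3 + 6x^2 + 5x + 6), pattern 3+3; mod 17: f = (x^2 + 7x + 14)(x^2 + 10x + 3)(x^2 + 12x + 7), pattern 2+2+2; mod 19: f = (x + 3)(x + 6)(x + 8)(x + 9)(x + 11)(x + 13), pattern 1+1+1+1+1+1. No other pattern occurs in this range, so the set of observed cycle types is {6, 3+3, 2+2+2, 1+1+1+1+1+1}. The candidates containing elements of all these cycle types are C_6 (6T1) of order 6, D_6 (6T3) of order 12, C_3 x S_3 (6T5) of order 18, A_4 x C_2 (6T6) of order 24, S_3 x S_3 (6T9) of order 36, S_4 x C_2 (6T11) of order 48, (S_3 x S_3) : C_2 (6T13) of order 72, PGL(2,5) (6T14) of order 120, S_6 (6T16) of order 720; the others are excluded. The observed types are precisely the cycle types that occur in C_6 (6T1). Each of the other remaining candidates has further cycle types, and by the Chebotarev density theorem the matching factorization patterns would occur for a proportion of primes equal to their share of the group: D_6 (6T3) additionally contains elements of type 2+2+1+1 (3 of its 12 elements, about 25% of primes); C_3 x S_3 (6T5) additionally contains elements of type 3+1+1+1 (4 of its 18 elements, about 22% of primes); A_4 x C_2 (6T6) additionally contains elements of type 2+2+1+1, 2+1+1+1+1 (6 of its 24 elements, about 25% of primes); S_3 x S_3 (6T9) additionally contains elements of type 3+1+1+1, 2+2+1+1 (13 of its 36 elements, about 36% of primes); S_4 x C_2 (6T11) additionally contains elements of type 4+2, 4+1+1, 2+2+1+1, 2+1+1+1+1 (24 of its 48 elements, about 50% of primes); (S_3 x S_3) : C_2 (6T13) additionally contains elements of type 4+2, 3+2+1, 3+1+1+1, 2+2+1+1, 2+1+1+1+1 (49 of its 72 elements, about 68% of primes); PGL(2,5) (6T14) additionally contains elements of type 5+1, 4+1+1, 2+2+1+1 (69 of its 120 elements, about 58% of primes); S_6 (6T16) additionally contains elements of type 5+1, 4+2, 4+1+1, 3+2+1, 3+1+1+1, 2+2+1+1, 2+1+1+1+1 (544 of its 720 elements, about 76% of primes). None of the 37 primes tested shows any such pattern (for each of these groups the chance of that is below 10^-4), which rules them out. Hence G = C_6 (6T1), of order 6. The Galois group C_6 (6T1) has order 6, so the splitting field has degree 6 over Q.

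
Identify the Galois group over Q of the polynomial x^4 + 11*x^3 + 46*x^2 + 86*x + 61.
C_4, the cyclic group of order 4

The polynomial is an irreducible quartic over Q and its discriminant is 125, which is not a perfect square, so the Galois group is not contained in A_4. The resolvent cubic y^3 - 46*y^2 + 702*y - 3553 has exactly one rational root, so the Galois group is C_4 or D_4. The quartic becomes reducible over Q(sqrt(disc)), so the group is C_4.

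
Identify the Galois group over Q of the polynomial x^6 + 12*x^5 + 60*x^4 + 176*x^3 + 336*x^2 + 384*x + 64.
The polynomial f is an irreducible sextic over Q, so G = Gal(f/Q) is one of the 16 transitive subgroups 6T1, ..., 6T16 of S_6. The discriminant of f is 5410421842378752, which is not a perfect square, so G is not contained in A_6. The transitive groups of degree 6 not contained in A_6 are: C_6 (6T1, order 6), S_3 (6T2, order 6), D_6 (6T3, order 12), C_3 x S_3 (6T5, order 18), A_4 x C_2 (6T6, order 24), S_4 (6T8, order 24), S_3 x S_3 (6T9, order 36), S_4 x C_2 (6T11, order 48), (S_3 x S_3) : C_2 (6T13, order 72), PGL(2,5) (6T14, order 120), S_6 (6T16, order 720). By Dedekind's theorem, for a prime p not dividing disc(f) the degrees of the irreducible factors of f mod p form the cycle type of an element of G. Factoring f modulo the 23 such primes p <= 97 (skipping 2, 3, which divide the discriminant), each new pattern first appears at: mod 5: f = (x^6 + 2x^5 + x^3 + x^2 + 4x + 4), pattern 6; mod 11: f = (x + 3)(x + 7)(x^2 + 3x + 3)(x^2 + 10x + 8), pattern 2+2+1+1; mod 13: f = (x + 3)(x + 5)(x + 11)(x^3 + 6x^2 + 12x + 10), pattern 3+1+1+1; mod 31: f = (x^2 + 7x + 25)(x^2 + 17x + 12)(x^2 + 19x + 6), pattern 2+2+2; mod 97: f = (x^3 + 6x^2 + 12x + 33)(x^3 + 6x^2 + 12x + 96), pattern 3+3. No other pattern occurs in this range, so the set of observed cycle types is {6, 2+2+1+1, 3+1+1+1, 2+2+2, 3+3}. The candidates containing elements of all these cycle types are S_3 x S_3 (6T9) of order 36, (S_3 x S_3) : C_2 (6T13) of order 72, S_6 (6T16) of order 720; the others are excluded. The observed types are precisely the cycle types that occur in S_3 x S_3 (6T9) (apart from the identity). Each of the other remaining candidates has further cycle types, and by the Chebotarev density theorem the matching factorization patterns would occur for a proportion of primes equal to their share of the group: (S_3 x S_3) : C_2 (6T13) additionally contains elements of type 4+2, 3+2+1, 2+1+1+1+1 (36 of its 72 elements, about 50% of primes); S_6 (6T16) additionally contains elements of type 5+1, 4+2, 4+1+1, 3+2+1, 2+1+1+1+1 (459 of its 720 elements, about 64% of primes). None of the 23 primes tested shows any such pattern (for each of these groups the chance of that is below 10^-4), which rules them out. Hence G = S_3 x S_3 (6T9), of order 36.

S_3 x S_3 (order 36)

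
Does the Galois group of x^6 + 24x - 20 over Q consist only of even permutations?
The polynomial is irreducible of degree 6 over Q. Its discriminant is 746496000000 = 864000^2, a perfect square. A Galois group lies in the alternating group exactly when the discriminant is a square in Q, so the Galois group (A_6) is contained in A_6.

Yes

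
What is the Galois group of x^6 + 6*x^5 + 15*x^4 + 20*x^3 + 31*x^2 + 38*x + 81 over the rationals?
6T11: S_4 x C_2

The polynomial f is an irreducible sextic over Q, so G = Gal(f/Q) is one of the 16 transitive subgroups 6T1, ..., 6T16 of S_6. The discriminant of f is -66039417143296, which is not a perfect square, so G is not contained in A_6. The transitive groups of degree 6 not contained in A_6 are: C_6 (6T1, order 6), S_3 (6T2, order 6), D_6 (6T3, order 12), C_3 x S_3 (6T5, order 18), A_4 x C_2 (6T6, order 24), S_4 (6T8, order 24), S_3 x S_3 (6T9, order 36), S_4 x C_2 (6T11, order 48), (S_3 x S_3) : C_2 (6T13, order 72), PGL(2,5) (6T14, order 120), S_6 (6T16, order 720). By Dedekind's theorem, for a prime p not dividing disc(f) the degrees of the irreducible factors of f mod p form the cycle type of an element of G. Factoring f modulo the 17 such primes p <= 67 (skipping 2, 31, which divide the discriminant), each new pattern first appears at: mod 3: f = (x)(x + 2)(x^4 + x^3 + x^2 + 1), pattern 4+1+1; mod 5: f = (x^3 + 2x^2 + 4x + 4)(x^3 + 4x^2 + 3x + 4), pattern 3+3; mod 7: f = (x^6 + 6x^5 + x^4 + 6x^3 + 3x^2 + 3x + 4), pattern 6; mod 11: f = (x^2 + 5)(x^2 + 2x + 4)(x^2 + 4x + 9), pattern 2+2+2; mod 13: f = (x^2 + 2x + 12)(x^4 + 4x^3 + 8x^2 + 8x + 10), pattern 4+2; mod 37: f = (x + 11)(x + 28)(x^2 + 20x + 9)(x^2 + 21x + 10), pattern 2+2+1+1; mod 47: f = (x + 11)(x + 19)(x + 30)(x + 38)(x^2 + 2x + 2), pattern 2+1+1+1+1. No other pattern occurs in this range, so the set of observed cycle types is {4+1+1, 3+3, 6, 2+2+2, 4+2, 2+2+1+1, 2+1+1+1+1}. The candidates containing elements of all these cycle types are S_4 x C_2 (6T11) of order 48, S_6 (6T16) of order 720; the others are excluded. The observed types are precisely the cycle types that occur in S_4 x C_2 (6T11) (apart from the identity). Each of the other remaining candidates has further cycle types, and by the Chebotarev density theorem the matching factorization patterns would occur for a proportion of primes equal to their share of the group: S_6 (6T16) additionally contains elements of type 5+1, 3+2+1, 3+1+1+1 (304 of its 720 elements, about 42% of primes). None of the 17 primes tested shows any such pattern (for each of these groups the chance of that is below 10^-4), which rules them out. Hence G = S_4 x C_2 (6T11), of order 48.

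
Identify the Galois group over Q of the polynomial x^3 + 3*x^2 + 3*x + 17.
The polynomial is an irreducible cubic over Q and its discriminant is -6912, which is not a perfect square. For an irreducible cubic, a non-square discriminant gives Galois group S_3.

S_3 (order 6)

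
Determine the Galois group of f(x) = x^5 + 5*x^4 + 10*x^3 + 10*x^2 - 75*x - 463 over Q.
The polynomial f is an irreducible quintic over Q, so G = Gal(f/Q) is a transitive subgroup of S_5: one of C_5 (5T1, order 5), D_5 (5T2, order 10), F_20 (5T3, order 20), A_5 (5T4, order 60) or S_5 (5T5, order 120). The discriminant of f is 67108864000000 = 8192000^2, a perfect square, so G is contained in A_5. The transitive groups of degree 5 contained in A_5 are: C_5 (5T1, order 5), D_5 (5T2, order 10), A_5 (5T4, order 60). By Dedekind's theorem, for a prime p not dividing disc(f) the degrees of the irreducible factors of f mod p form the cycle type of an element of G. Factoring f modulo the 23 such primes p <= 97 (skipping 2, 5, which divide the discriminant), each new pattern first appears at: mod 3: f = (x + 1)(x^2 + 1)(x^2 + x + 2), pattern 2+2+1; mod 7: f = (x^5 + 5x^4 + 3x^3 + 3x^2 + 2x + 6), pattern 5. No other pattern occurs in this range, so the set of observed cycle types is {2+2+1, 5}. The candidates containing elements of all these cycle types are D_5 (5T2) of order 10, A_5 (5T4) of order 60; the others are excluded. The observed types are precisely the cycle types that occur in D_5 (5T2) (apart from the identity). Each of the other remaining candidates has further cycle types, and by the Chebotarev density theorem the matching factorization patterns would occur for a proportion of primes equal to their share of the group: A_5 (5T4) additionally contains elements of type 3+1+1 (20 of its 60 elements, about 33% of primes). None of the 23 primes tested shows any such pattern (for each of these groups the chance of that is below 10^-4), which rules them out. Hence G = D_5 (5T2), of order 10.

D_5 (also written D5)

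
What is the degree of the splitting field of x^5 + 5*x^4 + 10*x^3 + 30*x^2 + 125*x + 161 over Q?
The degree of the splitting field over Q equals the order of the Galois group, so first determine the group. The polynomial f is an irreducible quintic over Q, so G = Gal(f/Q) is a transitive subgroup of S_5: one of C_5 (5T1, order 5), D_5 (5T2, order 10), F_20 (5T3, order 20), A_5 (5T4, order 60) or S_5 (5T5, order 120). The discriminant of f is 148608800000, which is not a perfect square, so G is not contained in A_5. The transitive groups of degree 5 not contained in A_5 are: F_20 (5T3, order 20), S_5 (5T5, order 120). By Dedekind's theorem, for a prime p not dividing disc(f) the degrees of the irreducible factors of f mod p form the cycle type of an element of G. Factoring f modulo the 18 such primes p <= 71 (skipping 2, 5, which divide the discriminant), each new pattern first appears at: mod 3: f = (x + 1)(x^4 + x^3 + 2), pattern 4+1; mod 11: f = (x^5 + 5x^4 + 10x^3 + 8x^2 + 4x + 7), pattern 5; mod 19: f = (x + 15)(x^2 + 12x + 7)(x^2 + 16x + 18), pattern 2+2+1. No other pattern occurs in this range, so the set of observed cycle types is {4+1, 5, 2+2+1}. The candidates containing elements of all these cycle types are F_20 (5T3) of order 20, S_5 (5T5) of order 120; the others are excluded. The observed types are precisely the cycle types that occur in F_20 (5T3) (apart from the identity). Each of the other remaining candidates has further cycle types, and by the Chebotarev density theorem the matching factorization patterns would occur for a proportion of primes equal to their share of the group: S_5 (5T5) additionally contains elements of type 3+2, 3+1+1, 2+1+1+1 (50 of its 120 elements, about 42% of primes). None of the 18 primes tested shows any such pattern (for each of these groups the chance of that is below 10^-4), which rules them out. Hence G = F_20 (5T3), of order 20. The Galois group F_20 (5T3) has order 20, so the splitting field has degree 20 over Q.

20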